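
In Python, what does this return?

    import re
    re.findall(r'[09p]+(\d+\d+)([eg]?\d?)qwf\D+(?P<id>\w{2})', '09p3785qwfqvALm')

Pattern: one or more of one of [09p]; then one or more of a digit, then one or more of a digit (captured); then optionally one of [eg], then optionally a digit (captured); then the literal 'qwf', then one or more of a non-digit; then exactly 2 of a word character (captured as 'id').
Matches: at [0:15] match '09p3785qwfqvALm', groups = ('3785', '', 'Lm').
`findall` packs the 3 group values into a tuple for every match.

[('3785', '', 'Lm')]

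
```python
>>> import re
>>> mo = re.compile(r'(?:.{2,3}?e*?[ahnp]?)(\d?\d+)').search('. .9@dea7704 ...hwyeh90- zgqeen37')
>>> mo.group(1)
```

'9'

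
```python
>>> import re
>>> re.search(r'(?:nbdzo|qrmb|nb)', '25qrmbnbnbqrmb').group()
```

'qrmb'

Unlike `match`, `search` isn't anchored — it looks for the pattern anywhere in the string.
The match spans [2:6] → 'qrmb'.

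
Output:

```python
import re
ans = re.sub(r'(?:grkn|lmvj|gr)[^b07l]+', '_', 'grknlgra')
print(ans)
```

Matches: at [0:4] → 'grkn'; at [5:8] → 'gra'.
Each match is replaced by '_'.

_l_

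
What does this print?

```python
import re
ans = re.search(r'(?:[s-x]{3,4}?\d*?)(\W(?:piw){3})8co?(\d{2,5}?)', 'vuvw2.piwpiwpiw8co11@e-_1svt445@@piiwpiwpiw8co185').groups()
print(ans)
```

The pattern matches 3 to 4 of a character in [s-x] (lazy), then zero or more of a digit (lazy) (non-capturing group); then a non-word character, then the literal 'piw' repeated 3 times (captured); then the literal '8c', then optionally the literal 'o'; then 2 to 5 of a digit (lazy) (captured).
`search` walks the string left to right and returns the first match it finds.
The match spans [0:20] → 'vuvw2.piwpiwpiw8co11'.
Captured: group 1 = '.piwpiwpiw', group 2 = '11'.

('.piwpiwpiw', '11')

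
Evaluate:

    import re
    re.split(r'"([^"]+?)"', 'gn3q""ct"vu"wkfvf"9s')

['gn3q"', 'ct', 'vu', 'wkfvf', '9s']

Because the pattern has a capturing group, `split` also inserts each captured text between the pieces.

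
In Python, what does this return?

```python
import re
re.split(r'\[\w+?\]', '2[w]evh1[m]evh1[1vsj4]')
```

Matches to split on: at [1:4] → '[w]'; at [8:11] → '[m]'; at [15:22] → '[1vsj4]'.
`split` removes every match and returns the 4 fragments in between.

['2', 'evh1', 'evh1', '']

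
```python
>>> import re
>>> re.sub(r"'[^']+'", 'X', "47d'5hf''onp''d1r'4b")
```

'47dXXX4b'

Every occurrence is swapped for 'X'.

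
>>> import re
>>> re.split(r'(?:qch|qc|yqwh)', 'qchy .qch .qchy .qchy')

Alternation isn't longest-match — the leftmost alternative that fits at this position is chosen.
Matches to split on: at [0:3] → 'qch'; at [6:9] → 'qch'; at [11:14] → 'qch'; at [17:20] → 'qch'.
Each match becomes a cut point; 5 segments remain.

['', 'y .', ' .', 'y .', 'y']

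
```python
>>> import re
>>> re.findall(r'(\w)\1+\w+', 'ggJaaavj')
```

The backreference `\1` re-matches whatever the first group consumed, character for character.
Walking the string: at [0:8] match 'ggJaaavj', group 1 = 'g'.
`findall` collects group 1 from the one match (1 total).

['g']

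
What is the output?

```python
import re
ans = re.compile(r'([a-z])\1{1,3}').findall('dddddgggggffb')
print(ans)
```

['d', 'g', 'f']

The backreference `\1` re-matches whatever the first group consumed, character for character.
`findall` collects group 1 from each match (3 total).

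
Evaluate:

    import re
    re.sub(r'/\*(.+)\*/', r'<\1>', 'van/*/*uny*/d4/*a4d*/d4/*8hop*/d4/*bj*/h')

`\1` in the replacement pulls in group 1's text for each match.

'van</*uny*/d4/*a4d*/d4/*8hop*/d4/*bj>h'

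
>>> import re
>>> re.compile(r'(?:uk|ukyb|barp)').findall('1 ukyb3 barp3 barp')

['uk', 'barp', 'barp']

The regex engine tests alternatives in the order written; an earlier branch that matches wins even if a later one would match more.
Matches: at [2:4] → 'uk'; at [8:12] → 'barp'; at [14:18] → 'barp'.
`findall` yields the raw match text (3 of them) because the pattern has no groups.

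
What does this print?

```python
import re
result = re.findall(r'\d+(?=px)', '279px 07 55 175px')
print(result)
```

The `(?=…)`/`(?<=…)` assertion just peeks at neighbouring text; it doesn't advance the match position.
Matches: at [0:3] → '279'; at [12:15] → '175'.
Since nothing is captured, `findall` lists the 2 matched substrings directly.

['279', '175']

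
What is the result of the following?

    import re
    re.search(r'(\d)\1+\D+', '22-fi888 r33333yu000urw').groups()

('2',)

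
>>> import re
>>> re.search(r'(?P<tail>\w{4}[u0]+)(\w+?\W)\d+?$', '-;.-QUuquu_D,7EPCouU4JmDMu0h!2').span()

(14, 30)

This matches exactly 4 of a word character, then one or more of one of [u0] (captured as 'tail'); then one or more of a word character (lazy), then a non-word character (captured); then one or more of a digit (lazy); then anchored at the end.
`re.search` scans for the first position where the pattern succeeds.
The match spans [14:30] → 'EPCouU4JmDMu0h!2'.
Captured: group 1 = 'EPCou', group 2 = 'U4JmDMu0h!'.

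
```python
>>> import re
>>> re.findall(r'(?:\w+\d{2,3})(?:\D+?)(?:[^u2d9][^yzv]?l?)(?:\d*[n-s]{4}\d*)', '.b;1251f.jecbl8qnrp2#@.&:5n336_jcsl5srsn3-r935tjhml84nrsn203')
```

['1251f.jecbl8qnrp2', '5n336_jcsl5srsn3', 'r935tjhml84nrsn203']

The pattern matches one or more of a word character, then 2 to 3 of a digit (non-capturing group); then one or more of a non-digit (lazy) (non-capturing group); then any character except [u2d9], then optionally any character except [yzv], then optionally a literal 'l' (non-capturing group); then zero or more of a digit, then exactly 4 of a character in [n-s], then zero or more of a digit (non-capturing group).
No capturing groups, so `findall` returns the 3 full match strings.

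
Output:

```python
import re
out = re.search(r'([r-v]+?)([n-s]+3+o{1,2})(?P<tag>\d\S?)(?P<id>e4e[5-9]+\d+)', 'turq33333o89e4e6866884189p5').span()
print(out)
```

The match spans [0:25] → 'turq33333o89e4e6866884189'.

(0, 25)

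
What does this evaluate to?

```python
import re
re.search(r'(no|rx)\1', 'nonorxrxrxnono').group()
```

'nono'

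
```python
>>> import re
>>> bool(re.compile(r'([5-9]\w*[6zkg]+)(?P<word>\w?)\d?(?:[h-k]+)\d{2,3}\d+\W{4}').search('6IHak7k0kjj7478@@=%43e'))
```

Pattern: a character in [5-9], then zero or more of a word character, then one or more of one of [6zkg] (captured); then optionally a word character (captured as 'word'); then optionally a digit; then one or more of a character in [h-k] (non-capturing group); then 2 to 3 of a digit, then one or more of a digit, then exactly 4 of a non-word character.
`re.search` tries every starting position until one works.
The match spans [0:19] → '6IHak7k0kjj7478@@=%'.
Captured: group 1 = '6IHak7k0k', group 2 = 'j'.

True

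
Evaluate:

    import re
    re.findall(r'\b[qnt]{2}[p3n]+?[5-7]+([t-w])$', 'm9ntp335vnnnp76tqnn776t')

[]

The pattern matches a word boundary (`\b`, zero-width); then exactly 2 of one of [qnt], then one or more of one of [p3n] (lazy), then one or more of a character in [5-7]; then a character in [t-w] (captured); then anchored at the end.
One capturing group, so `findall` returns just the captured substring from each match — 0 in all.
Nothing in the string satisfies the pattern, so the list is empty.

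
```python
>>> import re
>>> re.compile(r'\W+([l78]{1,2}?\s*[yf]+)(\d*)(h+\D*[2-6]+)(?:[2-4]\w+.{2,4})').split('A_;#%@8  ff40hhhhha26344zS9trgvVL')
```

['A_', '8  ff', '40', 'hhhhha2634', '']

The group in the pattern means `split` returns the separators' captures alongside the pieces.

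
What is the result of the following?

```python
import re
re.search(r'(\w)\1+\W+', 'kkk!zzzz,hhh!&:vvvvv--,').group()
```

'kkk!'

A backreference is literal: `\1` must see the identical characters the first group matched.
The match spans [0:4] → 'kkk!'.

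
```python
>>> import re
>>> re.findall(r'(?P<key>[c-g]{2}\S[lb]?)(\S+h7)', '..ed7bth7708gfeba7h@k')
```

[('ed7b', 'th7')]

The pattern matches exactly 2 of a character in [c-g], then a non-whitespace character, then optionally one of [lb] (captured as 'key'); then one or more of a non-whitespace character, then the literal 'h7' (captured).
Walking the string: at [2:9] match 'ed7bth7', groups = ('ed7b', 'th7').
Multiple groups make `findall` return tuples — one 2-tuple for the one match.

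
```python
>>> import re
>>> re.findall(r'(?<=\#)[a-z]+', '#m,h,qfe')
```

['m']

The positive lookaround only admits positions where the adjacent text matches; those characters stay outside the span.
`findall` yields the raw match text (1 of them) because the pattern has no groups.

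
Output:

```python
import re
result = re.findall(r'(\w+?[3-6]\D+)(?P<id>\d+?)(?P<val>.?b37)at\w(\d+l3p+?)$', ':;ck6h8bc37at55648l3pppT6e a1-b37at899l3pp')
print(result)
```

[('ck6h8bc37at55648l3pppT6e a', '1', '-b37', '99l3pp')]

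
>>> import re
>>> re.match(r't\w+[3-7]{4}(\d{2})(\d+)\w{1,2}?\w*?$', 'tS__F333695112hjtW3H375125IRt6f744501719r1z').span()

(0, 43)

This matches the literal 't', then one or more of a word character, then exactly 4 of a character in [3-7]; then exactly 2 of a digit (captured); then one or more of a digit (captured); then 1 to 2 of a word character (lazy), then zero or more of a word character (lazy); then anchored at the end.
With `match`, the pattern is implicitly anchored at the beginning.
The match spans [0:43] → 'tS__F333695112hjtW3H375125IRt6f744501719r1z'.
Captured: group 1 = '01', group 2 = '719'.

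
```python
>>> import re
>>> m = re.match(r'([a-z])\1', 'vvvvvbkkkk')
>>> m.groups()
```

('v',)

`\1` is not a pattern — it's the concrete string captured by group 1, re-applied verbatim.
`re.match` only tries the pattern at the start of the string.
The match spans [0:2] → 'vv'.
Captured: group 1 = 'v'.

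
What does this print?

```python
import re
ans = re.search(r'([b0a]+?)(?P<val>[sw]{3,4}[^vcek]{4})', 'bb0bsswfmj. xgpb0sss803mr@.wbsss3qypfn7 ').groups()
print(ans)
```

('bb0b', 'sswfmj.')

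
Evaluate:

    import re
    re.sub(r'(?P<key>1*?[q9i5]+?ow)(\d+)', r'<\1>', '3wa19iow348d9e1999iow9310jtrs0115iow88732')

`\1` in the replacement pulls in group 1's text for each match.

'3wa<19iow>d9e<1999iow>jtrs0<115iow>'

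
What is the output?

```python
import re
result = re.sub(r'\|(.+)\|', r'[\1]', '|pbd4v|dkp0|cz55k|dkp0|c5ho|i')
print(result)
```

[pbd4v|dkp0|cz55k|dkp0|c5ho]i

The replacement refers to a captured group, so each match is rewritten using its own captured text.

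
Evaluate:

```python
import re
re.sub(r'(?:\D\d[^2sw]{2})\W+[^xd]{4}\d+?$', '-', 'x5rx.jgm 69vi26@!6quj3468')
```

'x5rx.jgm 69v-'

`sub` substitutes '-' at each match site.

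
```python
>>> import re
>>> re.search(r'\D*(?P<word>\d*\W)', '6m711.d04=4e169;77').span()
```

(1, 6)

The match spans [1:6] → 'm711.'.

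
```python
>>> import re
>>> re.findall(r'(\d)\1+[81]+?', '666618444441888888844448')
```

['6', '4', '8', '4']

`\1` has to match the exact text group 1 already captured.
Matches: at [0:5] match '66661', group 1 = '6'; at [6:12] match '444441', group 1 = '4'; at [12:19] match '8888888', group 1 = '8'; at [19:24] match '44448', group 1 = '4'.
Because there's exactly one group, `findall` drops the full match and keeps group 1 from each hit.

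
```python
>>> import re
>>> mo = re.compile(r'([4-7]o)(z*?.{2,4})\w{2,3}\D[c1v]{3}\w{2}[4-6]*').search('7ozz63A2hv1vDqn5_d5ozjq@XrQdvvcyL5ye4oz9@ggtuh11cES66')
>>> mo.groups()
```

('7o', 'zz63')

The match spans [0:14] → '7ozz63A2hv1vDq'.
Captured: group 1 = '7o', group 2 = 'zz63'.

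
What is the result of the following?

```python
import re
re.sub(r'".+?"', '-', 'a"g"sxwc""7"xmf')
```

'a-sxwc-xmf'

Lazy quantifiers expand one character at a time until the remainder of the pattern can match.
Matches: at [1:4] → '"g"'; at [8:12] → '""7"'.
`sub` substitutes '-' at each match site.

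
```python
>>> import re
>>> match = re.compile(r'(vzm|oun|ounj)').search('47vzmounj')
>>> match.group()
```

'vzm'

The match spans [2:5] → 'vzm'.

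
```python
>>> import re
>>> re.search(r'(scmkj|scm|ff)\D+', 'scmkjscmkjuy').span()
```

The match spans [0:12] → 'scmkjscmkjuy'.

(0, 12)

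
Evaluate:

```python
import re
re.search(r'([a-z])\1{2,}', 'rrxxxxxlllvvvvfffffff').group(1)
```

'x'

The match spans [2:7] → 'xxxxx'.
Captured: group 1 = 'x'.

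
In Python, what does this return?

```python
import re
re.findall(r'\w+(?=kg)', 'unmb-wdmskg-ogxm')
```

The `(?=…)`/`(?<=…)` assertion just peeks at neighbouring text; it doesn't advance the match position.
Scanning left to right: at [5:9] → 'wdms'.
Since nothing is captured, `findall` lists the 1 matched substring directly.

['wdms']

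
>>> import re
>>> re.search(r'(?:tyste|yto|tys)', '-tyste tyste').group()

Alternation isn't longest-match — the leftmost alternative that fits at this position is chosen.
The match spans [1:6] → 'tyste'.

'tyste'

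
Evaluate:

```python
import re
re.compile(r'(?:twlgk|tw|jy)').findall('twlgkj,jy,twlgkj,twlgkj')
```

['twlgk', 'jy', 'twlgk', 'twlgk']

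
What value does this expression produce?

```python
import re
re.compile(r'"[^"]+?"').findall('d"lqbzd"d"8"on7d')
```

['"lqbzd"', '"8"']

No capturing groups, so `findall` returns the 2 full match strings.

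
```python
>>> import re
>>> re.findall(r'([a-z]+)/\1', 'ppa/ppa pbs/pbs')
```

['ppa', 'pbs']

A backreference is literal: `\1` must see the identical characters the first group matched.
Matches: at [0:7] match 'ppa/ppa', group 1 = 'ppa'; at [8:15] match 'pbs/pbs', group 1 = 'pbs'.
One capturing group, so `findall` returns just the captured substring from each match — 2 in all.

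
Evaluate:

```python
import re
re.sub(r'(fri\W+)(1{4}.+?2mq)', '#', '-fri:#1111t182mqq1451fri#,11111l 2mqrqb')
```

Every occurrence is swapped for '#'.

'-#q1451#rqb'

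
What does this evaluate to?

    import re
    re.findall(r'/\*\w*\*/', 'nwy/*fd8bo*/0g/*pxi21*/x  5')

['/*fd8bo*/', '/*pxi21*/']

Walking the string: at [3:12] → '/*fd8bo*/'; at [14:23] → '/*pxi21*/'.
With no groups in the pattern, `findall` gives back each whole match — 2 here.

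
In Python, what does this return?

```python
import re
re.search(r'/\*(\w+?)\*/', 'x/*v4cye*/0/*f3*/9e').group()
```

'/*v4cye*/'

`re.search` scans for the first position where the pattern succeeds.
The match spans [1:10] → '/*v4cye*/'.
Captured: group 1 = 'v4cye'.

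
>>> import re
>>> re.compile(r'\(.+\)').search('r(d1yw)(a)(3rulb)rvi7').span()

Unlike `match`, `search` isn't anchored — it looks for the pattern anywhere in the string.
The match spans [1:17] → '(d1yw)(a)(3rulb)'.

(1, 17)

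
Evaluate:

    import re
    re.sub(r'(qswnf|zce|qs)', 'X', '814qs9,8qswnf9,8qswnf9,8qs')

'814X9,8X9,8X9,8X'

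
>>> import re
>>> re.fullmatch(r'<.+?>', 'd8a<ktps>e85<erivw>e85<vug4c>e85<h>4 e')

None

`re.fullmatch` requires the pattern to consume the entire string.
Here the string isn't matched end-to-end, so the call returns None.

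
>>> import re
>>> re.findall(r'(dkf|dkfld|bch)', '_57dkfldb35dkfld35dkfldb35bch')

The regex engine tests alternatives in the order written; an earlier branch that matches wins even if a later one would match more.
Because there's exactly one group, `findall` drops the full match and keeps group 1 from each hit.

['dkf', 'dkf', 'dkf', 'bch']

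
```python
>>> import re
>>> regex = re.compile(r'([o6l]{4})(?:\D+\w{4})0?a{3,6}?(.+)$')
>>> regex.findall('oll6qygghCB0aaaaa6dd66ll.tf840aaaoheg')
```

[('oll6', '6dd66ll.tf840aaaoheg')]

`findall` packs the 2 group values into a tuple for every match.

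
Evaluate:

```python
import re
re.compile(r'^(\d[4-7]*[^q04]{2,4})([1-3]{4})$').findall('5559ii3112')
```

[('5559ii', '3112')]

`findall` packs the 2 group values into a tuple for every match.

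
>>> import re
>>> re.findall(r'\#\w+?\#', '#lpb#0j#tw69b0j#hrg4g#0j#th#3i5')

['#lpb#', '#tw69b0j#', '#0j#']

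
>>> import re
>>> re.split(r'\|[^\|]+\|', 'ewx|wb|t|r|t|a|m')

['ewx', 't', 't', 'm']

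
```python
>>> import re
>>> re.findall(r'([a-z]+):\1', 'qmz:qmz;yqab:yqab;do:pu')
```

`\1` is not a pattern — it's the concrete string captured by group 1, re-applied verbatim.
Scanning left to right: at [0:7] match 'qmz:qmz', group 1 = 'qmz'; at [8:17] match 'yqab:yqab', group 1 = 'yqab'.
One capturing group, so `findall` returns just the captured substring from each match — 2 in all.

['qmz', 'yqab']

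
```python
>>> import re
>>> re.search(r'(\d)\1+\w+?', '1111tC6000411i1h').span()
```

(0, 5)

`\1` is not a pattern — it's the concrete string captured by group 1, re-applied verbatim.
Unlike `match`, `search` isn't anchored — it looks for the pattern anywhere in the string.
The match spans [0:5] → '1111t'.
Captured: group 1 = '1'.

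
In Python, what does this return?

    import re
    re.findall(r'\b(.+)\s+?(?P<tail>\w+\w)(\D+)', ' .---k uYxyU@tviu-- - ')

[('k', 'uYxyU', '@tviu-- - ')]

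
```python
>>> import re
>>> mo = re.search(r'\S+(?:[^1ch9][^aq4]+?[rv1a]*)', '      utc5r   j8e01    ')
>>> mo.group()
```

This matches one or more of a non-whitespace character; then any character except [1ch9], then one or more of any character except [aq4] (lazy), then zero or more of one of [rv1a] (non-capturing group).
The `?` after the quantifier makes it lazy — it takes as little as possible before letting the rest of the pattern try.
`search` walks the string left to right and returns the first match it finds.
The match spans [6:13] → 'utc5r  '.

'utc5r  '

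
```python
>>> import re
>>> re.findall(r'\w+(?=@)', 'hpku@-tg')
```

The positive lookaround only admits positions where the adjacent text matches; those characters stay outside the span.
Since nothing is captured, `findall` lists the 1 matched substring directly.

['hpku']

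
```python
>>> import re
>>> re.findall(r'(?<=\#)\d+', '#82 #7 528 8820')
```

Lookahead/lookbehind check context without consuming it, so the matched span excludes the asserted characters.
No capturing groups, so `findall` returns the 2 full match strings.

['82', '7']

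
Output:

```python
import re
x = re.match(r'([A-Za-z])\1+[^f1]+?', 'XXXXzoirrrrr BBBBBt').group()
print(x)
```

XXXXz

After group 1 captures some text, `\1` only succeeds where that same text appears again.
`re.match` only tries the pattern at the start of the string.
The match spans [0:5] → 'XXXXz'.
Captured: group 1 = 'X'.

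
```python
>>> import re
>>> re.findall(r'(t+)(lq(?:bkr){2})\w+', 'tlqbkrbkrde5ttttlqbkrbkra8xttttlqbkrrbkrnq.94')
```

The pattern matches one or more of a literal 't' (captured); then the literal 'lq', then the literal 'bkr' repeated 2 times (captured); then one or more of a word character.
Scanning left to right: at [0:42] match 'tlqbkrbkrde5ttttlqbkrbkra8xttttlqbkrrbkrnq', groups = ('t', 'lqbkrbkr').
2 groups means the one result is a tuple of 2 captured strings — 1 here.

[('t', 'lqbkrbkr')]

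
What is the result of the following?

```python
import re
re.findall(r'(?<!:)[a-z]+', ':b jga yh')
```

['jga', 'yh']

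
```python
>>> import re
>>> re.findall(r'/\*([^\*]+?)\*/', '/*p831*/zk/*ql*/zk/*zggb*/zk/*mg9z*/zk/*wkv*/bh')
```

Matches: at [0:8] match '/*p831*/', group 1 = 'p831'; at [10:16] match '/*ql*/', group 1 = 'ql'; at [18:26] match '/*zggb*/', group 1 = 'zggb'; at [28:36] match '/*mg9z*/', group 1 = 'mg9z'; at [38:45] match '/*wkv*/', group 1 = 'wkv'.
Because there's exactly one group, `findall` drops the full match and keeps group 1 from each hit.

['p831', 'ql', 'zggb', 'mg9z', 'wkv']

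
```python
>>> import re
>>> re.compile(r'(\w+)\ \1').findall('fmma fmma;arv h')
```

['fmma']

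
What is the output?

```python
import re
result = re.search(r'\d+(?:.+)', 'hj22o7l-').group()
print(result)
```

This matches one or more of a digit; then one or more of any character (non-capturing group).
The match spans [2:8] → '22o7l-'.

22o7l-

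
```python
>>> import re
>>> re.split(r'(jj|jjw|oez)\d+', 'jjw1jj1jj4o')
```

['', 'jjw', '', 'jj', '', 'jj', 'o']

The group in the pattern means `split` returns the separators' captures alongside the pieces.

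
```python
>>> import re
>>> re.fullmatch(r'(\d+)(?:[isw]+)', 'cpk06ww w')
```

Pattern: one or more of a digit (captured); then one or more of one of [isw] (non-capturing group).
`fullmatch` succeeds only if the pattern covers the string from start to end.
Here the string isn't matched end-to-end, so the call returns None.

None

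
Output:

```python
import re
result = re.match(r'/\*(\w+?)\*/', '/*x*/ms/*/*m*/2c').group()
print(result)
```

/*x*/

With `match`, the pattern is implicitly anchored at the beginning.
The match spans [0:5] → '/*x*/'.
Captured: group 1 = 'x'.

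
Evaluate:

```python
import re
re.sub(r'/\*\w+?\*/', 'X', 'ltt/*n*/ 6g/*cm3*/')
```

'lttX 6gX'

Matches: at [3:8] → '/*n*/'; at [11:18] → '/*cm3*/'.
Every occurrence is swapped for 'X'.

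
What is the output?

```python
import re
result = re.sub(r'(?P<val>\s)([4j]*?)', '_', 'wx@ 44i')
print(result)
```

With the lazy modifier that quantifier settles for the fewest repetitions that let the rest of the pattern succeed (the atoms after it are unaffected and can still be greedy).
Each match is replaced by '_'.

wx@_44i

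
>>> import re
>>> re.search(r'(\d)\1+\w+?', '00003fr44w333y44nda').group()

`\1` is not a pattern — it's the concrete string captured by group 1, re-applied verbatim.
The match spans [0:5] → '00003'.

'00003'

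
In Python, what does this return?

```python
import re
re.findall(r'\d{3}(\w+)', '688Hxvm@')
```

['Hxvm']

Pattern: exactly 3 of a digit; then one or more of a word character (captured).
Scanning left to right: at [0:7] match '688Hxvm', group 1 = 'Hxvm'.
`findall` collects group 1 from the one match (1 total).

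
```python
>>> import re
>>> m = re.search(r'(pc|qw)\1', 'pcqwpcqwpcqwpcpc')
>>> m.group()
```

After group 1 captures some text, `\1` only succeeds where that same text appears again.
`re.search` tries every starting position until one works.
The match spans [12:16] → 'pcpc'.
Captured: group 1 = 'pc'.

'pcpc'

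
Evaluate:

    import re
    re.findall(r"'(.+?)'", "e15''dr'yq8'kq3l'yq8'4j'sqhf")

["'dr", 'kq3l', '4j']

Matches: at [3:8] match "''dr'", group 1 = "'dr"; at [11:17] match "'kq3l'", group 1 = 'kq3l'; at [20:24] match "'4j'", group 1 = '4j'.
With a single group, `findall` returns only what that group captured — 3 items.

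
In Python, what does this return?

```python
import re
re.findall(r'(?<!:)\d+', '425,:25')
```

['425', '5']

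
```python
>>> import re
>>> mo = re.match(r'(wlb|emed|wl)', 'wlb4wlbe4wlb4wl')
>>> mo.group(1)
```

Branches in `(...|...)` are attempted left-to-right; the first branch that allows the whole pattern to succeed is taken.
With `match`, the pattern is implicitly anchored at the beginning.
The match spans [0:3] → 'wlb'.
Captured: group 1 = 'wlb'.

'wlb'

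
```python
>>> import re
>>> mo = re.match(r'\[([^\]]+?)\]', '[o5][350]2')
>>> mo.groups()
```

('o5',)

`match` is anchored at position 0; if the pattern doesn't fit there, it returns None.
The match spans [0:4] → '[o5]'.
Captured: group 1 = 'o5'.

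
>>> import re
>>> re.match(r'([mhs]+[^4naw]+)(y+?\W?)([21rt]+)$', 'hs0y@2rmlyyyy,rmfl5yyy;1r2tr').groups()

Pattern: one or more of one of [mhs], then one or more of any character except [4naw] (captured); then one or more of the literal 'y' (lazy), then optionally a non-word character (captured); then one or more of one of [21rt] (captured); then anchored at the end.
With `match`, the pattern is implicitly anchored at the beginning.
The match spans [0:28] → 'hs0y@2rmlyyyy,rmfl5yyy;1r2tr'.
Captured: group 1 = 'hs0y@2rmlyyyy,rmfl5yy', group 2 = 'y;', group 3 = '1r2tr'.

('hs0y@2rmlyyyy,rmfl5yy', 'y;', '1r2tr')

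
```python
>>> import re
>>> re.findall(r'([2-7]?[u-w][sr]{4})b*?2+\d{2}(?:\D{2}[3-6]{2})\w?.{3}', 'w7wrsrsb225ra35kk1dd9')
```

Pattern: optionally a character in [2-7], then a character in [u-w], then exactly 4 of one of [sr] (captured); then zero or more of a literal 'b' (lazy), then one or more of the literal '2', then exactly 2 of a digit; then exactly 2 of a non-digit, then exactly 2 of a character in [3-6] (non-capturing group); then optionally a word character, then exactly 3 of any character.
Scanning left to right: at [1:19] match '7wrsrsb225ra35kk1d', group 1 = '7wrsrs'.
One capturing group, so `findall` returns just the captured substring from the one match — 1 in all.

['7wrsrs']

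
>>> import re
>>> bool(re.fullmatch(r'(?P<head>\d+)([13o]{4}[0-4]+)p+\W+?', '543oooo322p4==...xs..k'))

Pattern: one or more of a digit (captured as 'head'); then exactly 4 of one of [13o], then one or more of a character in [0-4] (captured); then one or more of a literal 'p', then one or more of a non-word character (lazy).
`re.fullmatch` is like wrapping the pattern in `^…$` (in single-line mode).
Here there's no way to consume every character, so the call returns None, and `bool(None)` is False.

False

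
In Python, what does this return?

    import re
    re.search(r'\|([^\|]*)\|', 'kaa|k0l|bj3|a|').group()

'|k0l|'

The match spans [3:8] → '|k0l|'.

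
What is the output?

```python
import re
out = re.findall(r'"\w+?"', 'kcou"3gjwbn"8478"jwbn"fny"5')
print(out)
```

['"3gjwbn"', '"jwbn"']

`findall` yields the raw match text (2 of them) because the pattern has no groups.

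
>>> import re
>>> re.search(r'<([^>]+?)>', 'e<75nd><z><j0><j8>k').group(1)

The match spans [1:7] → '<75nd>'.
Captured: group 1 = '75nd'.

'75nd'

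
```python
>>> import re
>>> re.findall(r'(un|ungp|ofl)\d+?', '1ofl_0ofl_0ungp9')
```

['ungp']

`findall` collects group 1 from the one match (1 total).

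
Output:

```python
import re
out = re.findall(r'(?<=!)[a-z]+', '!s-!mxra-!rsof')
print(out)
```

['s', 'mxra', 'rsof']

The lookaround is zero-width — it requires the adjacent text to match without consuming it, so the asserted text isn't part of the match.
Walking the string: at [1:2] → 's'; at [4:8] → 'mxra'; at [10:14] → 'rsof'.
With no groups in the pattern, `findall` gives back each whole match — 3 here.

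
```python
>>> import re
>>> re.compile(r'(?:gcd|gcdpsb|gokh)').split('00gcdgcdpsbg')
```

['00', '', 'psbg']

The regex engine tests alternatives in the order written; an earlier branch that matches wins even if a later one would match more.
Matches to split on: at [2:5] → 'gcd'; at [5:8] → 'gcd'.
The string is cut at each match, leaving 3 pieces.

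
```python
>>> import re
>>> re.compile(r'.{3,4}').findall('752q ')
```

['752q']

The pattern matches 3 to 4 of any character.
Walking the string: at [0:4] → '752q'.
Since nothing is captured, `findall` lists the 1 matched substring directly.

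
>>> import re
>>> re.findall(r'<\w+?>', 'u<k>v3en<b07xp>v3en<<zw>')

['<k>', '<b07xp>', '<zw>']

Since nothing is captured, `findall` lists the 3 matched substrings directly.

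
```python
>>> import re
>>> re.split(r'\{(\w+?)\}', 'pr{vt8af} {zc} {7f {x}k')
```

['pr', 'vt8af', ' ', 'zc', ' {7f ', 'x', 'k']

With a capturing group present, the delimiter's captured portion is kept in the result list.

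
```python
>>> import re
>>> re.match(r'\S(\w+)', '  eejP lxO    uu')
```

This matches a non-whitespace character; then one or more of a word character (captured).
`re.match` only tries the pattern at the start of the string.
Here the string doesn't start with a match, so the call returns None.

None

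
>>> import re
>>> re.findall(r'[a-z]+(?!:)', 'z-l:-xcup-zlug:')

The negative lookaround is zero-width — it rules out positions where the adjacent text would match, without consuming anything.
Scanning left to right: at [0:1] → 'z'; at [5:9] → 'xcup'; at [10:13] → 'zlu'.
`findall` yields the raw match text (3 of them) because the pattern has no groups.

['z', 'xcup', 'zlu']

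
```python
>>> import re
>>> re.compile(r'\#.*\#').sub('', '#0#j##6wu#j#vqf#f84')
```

Each match is replaced by ''.

'f84'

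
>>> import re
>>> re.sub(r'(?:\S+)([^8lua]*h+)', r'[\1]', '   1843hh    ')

'   [h]    '

This matches one or more of a non-whitespace character (non-capturing group); then zero or more of any character except [8lua], then one or more of a literal 'h' (captured).
Matches: at [3:9] → '1843hh'.
Each match is replaced using the text its own group 1 captured.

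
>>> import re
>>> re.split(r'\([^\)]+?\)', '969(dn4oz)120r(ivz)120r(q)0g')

Each match becomes a cut point; 4 segments remain.

['969', '120r', '120r', '0g']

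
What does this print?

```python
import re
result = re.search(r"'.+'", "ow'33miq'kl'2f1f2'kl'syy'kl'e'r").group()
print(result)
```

`re.search` tries every starting position until one works.
The match spans [2:30] → "'33miq'kl'2f1f2'kl'syy'kl'e'".

'33miq'kl'2f1f2'kl'syy'kl'e'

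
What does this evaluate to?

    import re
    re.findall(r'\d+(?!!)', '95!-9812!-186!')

['9', '981', '18']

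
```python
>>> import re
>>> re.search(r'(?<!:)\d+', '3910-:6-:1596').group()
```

A negative assertion filters positions out without eating any characters.
The match spans [0:4] → '3910'.

'3910'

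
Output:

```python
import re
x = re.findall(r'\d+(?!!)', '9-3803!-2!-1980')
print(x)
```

A negative assertion filters positions out without eating any characters.
Since nothing is captured, `findall` lists the 3 matched substrings directly.

['9', '380', '1980']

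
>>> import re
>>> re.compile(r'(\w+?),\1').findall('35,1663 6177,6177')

['6177']

A backreference is literal: `\1` must see the identical characters the first group matched.
Walking the string: at [8:17] match '6177,6177', group 1 = '6177'.
With a single group, `findall` returns only what that group captured — 1 item.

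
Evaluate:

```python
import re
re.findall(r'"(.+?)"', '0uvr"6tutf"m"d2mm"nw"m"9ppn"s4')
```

['6tutf', 'd2mm', 'm']

A `+?`/`*?`/`{m,n}?` starts at its minimum and grows only as far as needed for what follows to match.
Matches: at [4:11] match '"6tutf"', group 1 = '6tutf'; at [12:18] match '"d2mm"', group 1 = 'd2mm'; at [20:23] match '"m"', group 1 = 'm'.
With a single group, `findall` returns only what that group captured — 3 items.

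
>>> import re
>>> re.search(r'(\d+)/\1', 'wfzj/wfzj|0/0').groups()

The match spans [10:13] → '0/0'.
Captured: group 1 = '0'.

('0',)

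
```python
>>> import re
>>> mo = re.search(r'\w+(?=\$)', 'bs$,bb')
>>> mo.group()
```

The positive lookaround only admits positions where the adjacent text matches; those characters stay outside the span.
`re.search` tries every starting position until one works.
The match spans [0:2] → 'bs'.

'bs'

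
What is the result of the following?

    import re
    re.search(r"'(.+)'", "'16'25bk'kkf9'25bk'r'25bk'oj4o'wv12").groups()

`re.search` scans for the first position where the pattern succeeds.
The match spans [0:31] → "'16'25bk'kkf9'25bk'r'25bk'oj4o'".
Captured: group 1 = "16'25bk'kkf9'25bk'r'25bk'oj4o".

("16'25bk'kkf9'25bk'r'25bk'oj4o",)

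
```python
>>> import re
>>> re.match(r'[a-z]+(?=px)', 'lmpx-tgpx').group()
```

The `(?=…)`/`(?<=…)` assertion just peeks at neighbouring text; it doesn't advance the match position.
`re.match` won't scan ahead — the pattern has to work from the very first character.
The match spans [0:2] → 'lm'.

'lm'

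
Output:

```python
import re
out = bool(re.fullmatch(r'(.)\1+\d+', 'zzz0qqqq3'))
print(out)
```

False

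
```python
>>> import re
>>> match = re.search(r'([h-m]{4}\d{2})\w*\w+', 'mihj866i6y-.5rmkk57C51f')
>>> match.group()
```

'mihj866i6y'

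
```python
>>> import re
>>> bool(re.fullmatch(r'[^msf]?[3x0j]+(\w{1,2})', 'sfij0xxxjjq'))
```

False

`re.fullmatch` is like wrapping the pattern in `^…$` (in single-line mode).
Here the string isn't matched end-to-end, so the call returns None, and `bool(None)` is False.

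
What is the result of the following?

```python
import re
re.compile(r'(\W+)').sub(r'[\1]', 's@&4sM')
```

This matches one or more of a non-word character (captured).
Matches: at [1:3] → '@&'.
The replacement refers to a captured group, so each match is rewritten using its own captured text.

's[@&]4sM'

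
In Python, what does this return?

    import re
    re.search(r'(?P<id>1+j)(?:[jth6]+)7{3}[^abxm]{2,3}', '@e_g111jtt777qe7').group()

Pattern: one or more of a literal '1', then the literal 'j' (captured as 'id'); then one or more of one of [jth6] (non-capturing group); then exactly 3 of the literal '7', then 2 to 3 of any character except [abxm].
The match spans [4:16] → '111jtt777qe7'.

'111jtt777qe7'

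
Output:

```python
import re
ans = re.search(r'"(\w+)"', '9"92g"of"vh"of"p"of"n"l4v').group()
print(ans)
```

"92g"

The match spans [1:6] → '"92g"'.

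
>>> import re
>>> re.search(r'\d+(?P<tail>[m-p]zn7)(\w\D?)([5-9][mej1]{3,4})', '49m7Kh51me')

None

Pattern: one or more of a digit; then a character in [m-p], then the literal 'zn7' (captured as 'tail'); then a word character, then optionally a non-digit (captured); then a character in [5-9], then 3 to 4 of one of [mej1] (captured).
Here nothing in the string fits, so the call returns None.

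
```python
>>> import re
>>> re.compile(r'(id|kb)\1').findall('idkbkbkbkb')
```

`\1` has to match the exact text group 1 already captured.
`findall` collects group 1 from each match (2 total).

['kb', 'kb']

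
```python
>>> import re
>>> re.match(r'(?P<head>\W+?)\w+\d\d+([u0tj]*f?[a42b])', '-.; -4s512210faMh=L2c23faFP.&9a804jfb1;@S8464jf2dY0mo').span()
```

The pattern matches one or more of a non-word character (lazy) (captured as 'head'); then one or more of a word character, then a digit, then one or more of a digit; then zero or more of one of [u0tj], then optionally a literal 'f', then one of [a42b] (captured).
`match` is anchored at position 0; if the pattern doesn't fit there, it returns None.
The match spans [0:15] → '-.; -4s512210fa'.
Captured: group 1 = '-.; -', group 2 = 'fa'.

(0, 15)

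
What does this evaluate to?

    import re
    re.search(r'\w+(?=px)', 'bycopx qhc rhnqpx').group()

'byco'

Because the assertion is zero-width, the text it checks is not consumed and won't appear in the result.
`re.search` scans for the first position where the pattern succeeds.
The match spans [0:4] → 'byco'.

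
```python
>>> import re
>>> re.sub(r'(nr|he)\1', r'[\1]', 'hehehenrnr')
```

After group 1 captures some text, `\1` only succeeds where that same text appears again.
The replacement refers to a captured group, so each match is rewritten using its own captured text.

'[he]he[nr]'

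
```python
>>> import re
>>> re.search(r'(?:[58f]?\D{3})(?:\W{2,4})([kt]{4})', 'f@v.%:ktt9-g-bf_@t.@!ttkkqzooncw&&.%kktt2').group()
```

'f_@t.@!ttkk'

Pattern: optionally one of [58f], then exactly 3 of a non-digit (non-capturing group); then 2 to 4 of a non-word character (non-capturing group); then exactly 4 of one of [kt] (captured).
`search` walks the string left to right and returns the first match it finds.
The match spans [14:25] → 'f_@t.@!ttkk'.
Captured: group 1 = 'ttkk'.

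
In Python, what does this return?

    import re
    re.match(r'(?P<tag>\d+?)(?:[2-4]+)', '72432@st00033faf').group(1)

Pattern: one or more of a digit (lazy) (captured as 'tag'); then one or more of a character in [2-4] (non-capturing group).
A `+?`/`*?`/`{m,n}?` starts at its minimum and grows only as far as needed for what follows to match.
`re.match` won't scan ahead — the pattern has to work from the very first character.
The match spans [0:5] → '72432'.
Captured: group 1 = '7'.

'7'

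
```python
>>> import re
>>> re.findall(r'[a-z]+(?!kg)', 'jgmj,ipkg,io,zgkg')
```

['jgmj', 'ipkg', 'io', 'zgkg']

The negative lookaround is zero-width — it rules out positions where the adjacent text would match, without consuming anything.
Walking the string: at [0:4] → 'jgmj'; at [5:9] → 'ipkg'; at [10:12] → 'io'; at [13:17] → 'zgkg'.
`findall` yields the raw match text (4 of them) because the pattern has no groups.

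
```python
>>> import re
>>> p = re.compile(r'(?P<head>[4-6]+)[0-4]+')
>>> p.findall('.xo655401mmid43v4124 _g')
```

['6554', '4', '4']

The pattern matches one or more of a character in [4-6] (captured as 'head'); then one or more of a character in [0-4].
One capturing group, so `findall` returns just the captured substring from each match — 3 in all.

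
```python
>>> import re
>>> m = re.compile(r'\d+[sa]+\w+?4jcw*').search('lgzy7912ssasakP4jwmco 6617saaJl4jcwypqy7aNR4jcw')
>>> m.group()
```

'6617saaJl4jcw'

A `+?`/`*?`/`{m,n}?` starts at its minimum and grows only as far as needed for what follows to match.
The match spans [22:35] → '6617saaJl4jcw'.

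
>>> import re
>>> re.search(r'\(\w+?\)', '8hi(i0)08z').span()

(3, 7)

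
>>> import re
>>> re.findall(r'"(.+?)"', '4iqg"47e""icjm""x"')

['47e', 'icjm', 'x']

Matches: at [4:9] match '"47e"', group 1 = '47e'; at [9:15] match '"icjm"', group 1 = 'icjm'; at [15:18] match '"x"', group 1 = 'x'.
With a single group, `findall` returns only what that group captured — 3 items.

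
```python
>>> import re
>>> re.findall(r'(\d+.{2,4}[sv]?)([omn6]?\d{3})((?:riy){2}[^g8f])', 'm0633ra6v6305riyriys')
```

Pattern: one or more of a digit, then 2 to 4 of any character, then optionally one of [sv] (captured); then optionally one of [omn6], then exactly 3 of a digit (captured); then the literal 'riy' repeated 2 times, then any character except [g8f] (captured).
Matches: at [1:20] match '0633ra6v6305riyriys', groups = ('0633ra6v', '6305', 'riyriys').
With 3 capturing groups, `findall` returns a 3-tuple per match.

[('0633ra6v', '6305', 'riyriys')]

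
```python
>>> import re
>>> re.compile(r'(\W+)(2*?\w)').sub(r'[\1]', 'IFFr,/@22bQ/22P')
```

A non-greedy quantifier consumes as few characters as it can — just enough that the remainder of the pattern still matches from where it stops; whatever follows it matches normally.
Each match is replaced using the text its own group 1 captured.

'IFFr[,/@]2bQ[/]2P'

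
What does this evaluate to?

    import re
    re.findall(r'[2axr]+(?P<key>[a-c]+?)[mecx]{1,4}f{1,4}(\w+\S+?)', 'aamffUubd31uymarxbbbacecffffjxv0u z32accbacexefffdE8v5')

[('a', 'Uubd31uymarxbbbacecffffjxv0u'), ('ccba', 'dE8v5')]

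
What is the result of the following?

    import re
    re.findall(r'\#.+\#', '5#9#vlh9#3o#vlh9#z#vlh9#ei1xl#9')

['#9#vlh9#3o#vlh9#z#vlh9#ei1xl#']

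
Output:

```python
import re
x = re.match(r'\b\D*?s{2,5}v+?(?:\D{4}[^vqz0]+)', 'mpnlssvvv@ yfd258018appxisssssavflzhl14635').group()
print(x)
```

Pattern: a word boundary (`\b`, zero-width); then zero or more of a non-digit (lazy), then 2 to 5 of the literal 's', then one or more of a literal 'v' (lazy); then exactly 4 of a non-digit, then one or more of any character except [vqz0] (non-capturing group).
`re.match` only tries the pattern at the start of the string.
The match spans [0:17] → 'mpnlssvvv@ yfd258'.

mpnlssvvv@ yfd258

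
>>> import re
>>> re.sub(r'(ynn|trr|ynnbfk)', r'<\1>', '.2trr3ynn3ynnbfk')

'.2<trr>3<ynn>3<ynn>bfk'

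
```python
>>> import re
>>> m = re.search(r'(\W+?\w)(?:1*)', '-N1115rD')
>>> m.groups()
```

('-N',)

The match spans [0:5] → '-N111'.
Captured: group 1 = '-N'.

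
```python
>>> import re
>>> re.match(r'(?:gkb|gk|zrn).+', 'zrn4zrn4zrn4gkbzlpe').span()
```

`re.match` only tries the pattern at the start of the string.
The match spans [0:19] → 'zrn4zrn4zrn4gkbzlpe'.

(0, 19)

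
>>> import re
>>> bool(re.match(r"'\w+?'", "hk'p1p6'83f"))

False

`re.match` won't scan ahead — the pattern has to work from the very first character.
Here position 0 doesn't satisfy it, so the call returns None, and `bool(None)` is False.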